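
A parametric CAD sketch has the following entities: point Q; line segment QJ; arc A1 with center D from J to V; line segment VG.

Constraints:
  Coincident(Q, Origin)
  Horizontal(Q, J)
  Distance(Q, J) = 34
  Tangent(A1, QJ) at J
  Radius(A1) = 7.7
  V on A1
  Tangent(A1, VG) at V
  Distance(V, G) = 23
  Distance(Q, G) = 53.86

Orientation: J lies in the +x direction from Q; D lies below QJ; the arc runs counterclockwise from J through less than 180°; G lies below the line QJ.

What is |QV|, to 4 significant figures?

31.59

Q is at the origin; QJ is horizontal with |QJ| = 34.0 and J on the +x side, so J = (34.00, 0.000). A1 meets QJ tangentially, so DJ is at right angles to QJ, so D = J + (0, -7.7) = (34.00, -7.700). Since DV ⟂ VG (tangency), |DG| = √(7.7² + 23.0²) = 24.25 regardless of where V sits on A1. So G lies on both circle(Q, 53.86) and circle(D, 24.25); the below-QJ intersection is G = (45.27, -29.18). V is the foot of the tangent from G: V = (28.67, -13.26).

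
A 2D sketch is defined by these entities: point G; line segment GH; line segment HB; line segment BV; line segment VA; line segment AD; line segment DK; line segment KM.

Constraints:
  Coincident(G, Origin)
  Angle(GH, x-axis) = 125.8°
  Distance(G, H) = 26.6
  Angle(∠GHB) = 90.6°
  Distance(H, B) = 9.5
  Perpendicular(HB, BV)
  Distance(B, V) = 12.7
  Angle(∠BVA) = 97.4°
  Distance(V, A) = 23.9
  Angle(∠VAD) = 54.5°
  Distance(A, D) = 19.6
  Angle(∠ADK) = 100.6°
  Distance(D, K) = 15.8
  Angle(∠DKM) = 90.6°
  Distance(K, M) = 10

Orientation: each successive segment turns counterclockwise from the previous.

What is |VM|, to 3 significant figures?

2.31

G is at the origin; GH runs at 125.8° with length 26.6, so H = (-15.6, 21.6). ∠GHB = 90.6° gives HB at -145° from the x-axis; with |HB| = 9.5, B = (-23.3, 16.1). HB ⟂ BV, so BV runs at -54.8°; with |BV| = 12.7, V = (-16.0, 5.72). ∠BVA = 97.4° gives VA at 27.8° from the x-axis; with |VA| = 23.9, A = (5.14, 16.9). ∠VAD = 54.5° gives AD at 153° from the x-axis; with |AD| = 19.6, D = (-12.4, 25.7). ∠ADK = 100.6° gives DK at -127° from the x-axis; with |DK| = 15.8, K = (-21.9, 13.1). ∠DKM = 90.6° gives KM at -37.9° from the x-axis; with |KM| = 10.0, M = (-14.1, 6.96). Then |VM| = |M − V| = 2.31.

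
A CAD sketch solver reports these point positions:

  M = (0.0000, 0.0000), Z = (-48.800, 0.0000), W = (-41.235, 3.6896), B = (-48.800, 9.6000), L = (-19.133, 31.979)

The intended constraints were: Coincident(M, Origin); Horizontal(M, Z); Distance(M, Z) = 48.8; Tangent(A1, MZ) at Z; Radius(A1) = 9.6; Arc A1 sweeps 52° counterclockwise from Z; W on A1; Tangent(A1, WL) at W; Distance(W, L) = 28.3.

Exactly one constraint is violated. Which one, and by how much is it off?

Distance(W, L) = 28.3 — off by 7.60.

M = (0.00, 0.00) ✓; M.y = 0.00, Z.y = 0.00 ✓; |MZ| = 48.80 ✓; ∠(BZ, ZM) = 90.00° ✓; |BZ| = 9.600 ✓; bearing(B→W) − bearing(B→Z) = 52.00° ✓; |BW| = 9.600 ✓; ∠(BW, WL) = 90.00° ✓; |WL| = 35.90 ✗.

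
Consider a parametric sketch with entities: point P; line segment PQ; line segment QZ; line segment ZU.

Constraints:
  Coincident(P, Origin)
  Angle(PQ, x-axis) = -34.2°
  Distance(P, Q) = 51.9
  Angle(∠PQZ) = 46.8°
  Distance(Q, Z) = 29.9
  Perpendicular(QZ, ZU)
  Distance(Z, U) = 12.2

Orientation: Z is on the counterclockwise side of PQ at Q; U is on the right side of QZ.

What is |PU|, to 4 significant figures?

50.35

P is at the origin; PQ runs at -34.2° with length 51.9, so Q = 51.9·(cos -34.2°, sin -34.2°) = (42.93, -29.17). ∠PQZ = 46.8°, so QZ runs at -34.2° + (180° − 46.8°) = 99.00° from the x-axis; with |QZ| = 29.9, Z = Q + 29.9·(cos 99.00°, sin 99.00°) = (38.25, 0.3598). The perpendicularity gives ZU at right angles to QZ; with |ZU| = 12.2 on the right of QZ, U = Z + 12.2·(0.9877, 0.1564) = (50.30, 2.268). Then |PU| = |U − P| = 50.35.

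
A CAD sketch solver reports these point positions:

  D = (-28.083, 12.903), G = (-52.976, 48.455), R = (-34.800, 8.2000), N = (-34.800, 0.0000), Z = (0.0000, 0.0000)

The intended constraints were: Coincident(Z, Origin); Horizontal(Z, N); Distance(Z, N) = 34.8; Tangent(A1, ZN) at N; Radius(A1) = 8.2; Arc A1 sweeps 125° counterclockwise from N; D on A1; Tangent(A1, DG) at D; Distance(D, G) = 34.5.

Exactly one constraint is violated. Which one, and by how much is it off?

Distance(D, G) = 34.5 — off by 8.90.

Z = (0.00, 0.00) ✓; Z.y = 0.00, N.y = 0.00 ✓; |ZN| = 34.80 ✓; ∠(RN, NZ) = 90.00° ✓; |RN| = 8.200 ✓; bearing(R→D) − bearing(R→N) = 125.0° ✓; |RD| = 8.200 ✓; ∠(RD, DG) = 90.00° ✓; |DG| = 43.40 ✗.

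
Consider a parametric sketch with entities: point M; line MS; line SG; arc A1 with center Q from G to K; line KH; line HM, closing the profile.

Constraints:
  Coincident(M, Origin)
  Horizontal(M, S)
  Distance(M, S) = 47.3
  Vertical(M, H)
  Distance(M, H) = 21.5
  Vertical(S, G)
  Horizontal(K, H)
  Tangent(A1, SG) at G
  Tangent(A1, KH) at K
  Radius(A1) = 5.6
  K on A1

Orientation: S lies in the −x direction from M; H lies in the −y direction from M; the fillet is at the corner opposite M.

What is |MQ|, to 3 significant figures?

44.6

M is at the origin; M and S share the same y with |MS| = 47.3 and S on the −x side, so S = (-47.3, 0.00). MH is vertical with |MH| = 21.5 and H on the −y side, so H = (0.00, -21.5). The virtual corner opposite M is at (-47.3, -21.5). A1 meets SG tangentially, so QG is at right angles to SG and tangency of A1 to KH means the radius QK is perpendicular to KH, with radius 5.6, so the center Q sits 5.6 in from both sides at Q = (-41.7, -15.9). Then |MQ| = |Q − M| = 44.6.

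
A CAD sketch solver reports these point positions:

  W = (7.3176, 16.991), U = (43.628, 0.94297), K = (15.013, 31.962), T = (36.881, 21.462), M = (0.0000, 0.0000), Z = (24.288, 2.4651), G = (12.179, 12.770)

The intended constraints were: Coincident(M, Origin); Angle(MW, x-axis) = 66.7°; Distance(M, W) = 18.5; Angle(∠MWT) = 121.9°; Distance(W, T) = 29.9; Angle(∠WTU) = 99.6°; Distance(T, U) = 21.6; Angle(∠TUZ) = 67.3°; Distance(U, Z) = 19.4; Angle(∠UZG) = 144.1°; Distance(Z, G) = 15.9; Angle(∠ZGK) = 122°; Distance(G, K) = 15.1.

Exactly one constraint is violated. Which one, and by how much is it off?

Distance(G, K) = 15.1 — off by 4.30.

M = (0.00, 0.00) ✓; MW at 66.70° ✓; |MW| = 18.50 ✓; ∠MWT = 121.9° ✓; |WT| = 29.90 ✓; ∠WTU = 99.60° ✓; |TU| = 21.60 ✓; ∠TUZ = 67.30° ✓; |UZ| = 19.40 ✓; ∠UZG = 144.1° ✓; |ZG| = 15.90 ✓; ∠ZGK = 122.0° ✓; |GK| = 19.40 ✗.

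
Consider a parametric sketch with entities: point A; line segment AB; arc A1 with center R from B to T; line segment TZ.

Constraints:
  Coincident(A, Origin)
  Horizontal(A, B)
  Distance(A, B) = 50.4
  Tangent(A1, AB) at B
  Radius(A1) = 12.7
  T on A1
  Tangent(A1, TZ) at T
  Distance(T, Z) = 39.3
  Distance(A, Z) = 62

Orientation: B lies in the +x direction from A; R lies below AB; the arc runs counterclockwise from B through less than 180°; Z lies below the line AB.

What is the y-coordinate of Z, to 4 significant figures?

-51.08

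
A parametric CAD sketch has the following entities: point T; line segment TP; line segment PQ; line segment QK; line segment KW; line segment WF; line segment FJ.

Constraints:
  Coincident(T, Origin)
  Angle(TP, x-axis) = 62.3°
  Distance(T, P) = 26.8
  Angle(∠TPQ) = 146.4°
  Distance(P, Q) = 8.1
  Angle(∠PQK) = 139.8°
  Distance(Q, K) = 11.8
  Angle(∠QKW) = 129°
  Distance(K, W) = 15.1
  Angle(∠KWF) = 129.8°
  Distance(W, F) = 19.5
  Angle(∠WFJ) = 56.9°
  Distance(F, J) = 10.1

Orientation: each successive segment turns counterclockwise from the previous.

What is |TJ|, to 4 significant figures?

25.00

T is at the origin; TP runs at 62.3° with length 26.8, so P = (12.46, 23.73). ∠TPQ = 146.4° gives PQ at 95.90° from the x-axis; with |PQ| = 8.1, Q = (11.63, 31.79). ∠PQK = 139.8° gives QK at 136.1° from the x-axis; with |QK| = 11.8, K = (3.123, 39.97). ∠QKW = 129.0° gives KW at -172.9° from the x-axis; with |KW| = 15.1, W = (-11.86, 38.10). ∠KWF = 129.8° gives WF at -122.7° from the x-axis; with |WF| = 19.5, F = (-22.40, 21.69). ∠WFJ = 56.9° gives FJ at 0.4000° from the x-axis; with |FJ| = 10.1, J = (-12.30, 21.76). Then |TJ| = |J − T| = 25.00.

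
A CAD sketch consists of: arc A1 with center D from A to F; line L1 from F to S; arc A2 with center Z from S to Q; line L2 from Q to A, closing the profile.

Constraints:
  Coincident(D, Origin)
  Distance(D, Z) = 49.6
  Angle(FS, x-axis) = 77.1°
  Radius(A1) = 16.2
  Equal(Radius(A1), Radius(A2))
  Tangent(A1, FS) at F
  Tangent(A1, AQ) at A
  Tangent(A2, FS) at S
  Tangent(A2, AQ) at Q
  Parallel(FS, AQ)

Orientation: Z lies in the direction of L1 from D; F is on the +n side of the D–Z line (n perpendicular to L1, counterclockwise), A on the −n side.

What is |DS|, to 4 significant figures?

52.18

The slot axis is L1's direction at 77.1°, so u = (cos 77.1°, sin 77.1°) = (0.2233, 0.9748) and n = (−sin 77.1°, cos 77.1°) = (-0.9748, 0.2233). D is at the origin and Z lies 49.6 along u from D, so Z = 49.6·u = (11.07, 48.35). Tangency of A1 to both parallel lines with radius 16.2 puts F and A at D ± 16.2·n: F = (-15.79, 3.617), A = (15.79, -3.617). Equal radii place S and Q the same way about Z: S = Z + 16.2·n = (-4.718, 51.96), Q = Z − 16.2·n = (26.86, 44.73). Then |DS| = |S − D| = 52.18.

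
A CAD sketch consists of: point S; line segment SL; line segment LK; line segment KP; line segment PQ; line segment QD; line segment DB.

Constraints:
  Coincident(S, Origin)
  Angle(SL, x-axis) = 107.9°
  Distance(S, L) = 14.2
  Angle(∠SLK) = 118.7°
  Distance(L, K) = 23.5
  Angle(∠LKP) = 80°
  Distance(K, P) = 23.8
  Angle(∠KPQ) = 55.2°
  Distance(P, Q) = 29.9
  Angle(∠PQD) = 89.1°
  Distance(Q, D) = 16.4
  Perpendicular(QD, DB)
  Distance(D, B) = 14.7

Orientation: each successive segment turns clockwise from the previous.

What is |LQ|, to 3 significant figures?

3.01

S is at the origin; SL runs at 107.9° with length 14.2, so L = (-4.36, 13.5). ∠SLK = 118.7° gives LK at 46.6° from the x-axis; with |LK| = 23.5, K = (11.8, 30.6). ∠LKP = 80.0° gives KP at -53.4° from the x-axis; with |KP| = 23.8, P = (26.0, 11.5). ∠KPQ = 55.2° gives PQ at -178° from the x-axis; with |PQ| = 29.9, Q = (-3.91, 10.5). Then |LQ| = |Q − L| = 3.01.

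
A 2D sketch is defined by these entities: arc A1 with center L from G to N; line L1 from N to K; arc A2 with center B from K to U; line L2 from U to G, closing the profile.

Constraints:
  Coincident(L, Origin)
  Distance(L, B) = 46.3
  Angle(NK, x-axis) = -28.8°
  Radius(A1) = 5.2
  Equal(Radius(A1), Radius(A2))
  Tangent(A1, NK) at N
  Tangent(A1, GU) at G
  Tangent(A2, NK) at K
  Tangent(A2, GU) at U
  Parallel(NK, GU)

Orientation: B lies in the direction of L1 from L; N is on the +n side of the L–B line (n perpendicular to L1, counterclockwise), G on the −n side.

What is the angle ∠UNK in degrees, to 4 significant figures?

12.66°

The slot axis is L1's direction at -28.8°, so u = (cos -28.8°, sin -28.8°) = (0.8763, -0.4818) and n = (−sin -28.8°, cos -28.8°) = (0.4818, 0.8763). L is at the origin and B lies 46.3 along u from L, so B = 46.3·u = (40.57, -22.31). Tangency of A1 to both parallel lines with radius 5.2 puts N and G at L ± 5.2·n: N = (2.505, 4.557), G = (-2.505, -4.557). Equal radii place K and U the same way about B: K = B + 5.2·n = (43.08, -17.75), U = B − 5.2·n = (38.07, -26.86). Then cos ∠UNK = NU·NK / (|NU||NK|), giving 12.66°.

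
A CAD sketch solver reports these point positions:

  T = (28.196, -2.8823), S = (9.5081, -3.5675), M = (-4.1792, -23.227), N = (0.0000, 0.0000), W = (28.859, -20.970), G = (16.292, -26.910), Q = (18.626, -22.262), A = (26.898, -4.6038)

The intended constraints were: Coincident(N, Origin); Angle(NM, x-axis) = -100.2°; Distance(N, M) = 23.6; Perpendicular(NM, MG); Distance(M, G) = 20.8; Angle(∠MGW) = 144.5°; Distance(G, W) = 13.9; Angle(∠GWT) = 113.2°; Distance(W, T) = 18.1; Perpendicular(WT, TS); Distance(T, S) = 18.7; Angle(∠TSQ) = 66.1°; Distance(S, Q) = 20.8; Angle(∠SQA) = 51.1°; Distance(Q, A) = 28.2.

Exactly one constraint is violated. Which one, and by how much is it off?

Distance(Q, A) = 28.2 — off by 8.70.

N = (0.00, 0.00) ✓; NM at -100.2° ✓; |NM| = 23.60 ✓; ∠(NM, MG) = 90.00° ✓; |MG| = 20.80 ✓; ∠MGW = 144.5° ✓; |GW| = 13.90 ✓; ∠GWT = 113.2° ✓; |WT| = 18.10 ✓; ∠(WT, TS) = 90.00° ✓; |TS| = 18.70 ✓; ∠TSQ = 66.10° ✓; |SQ| = 20.80 ✓; ∠SQA = 51.10° ✓; |QA| = 19.50 ✗.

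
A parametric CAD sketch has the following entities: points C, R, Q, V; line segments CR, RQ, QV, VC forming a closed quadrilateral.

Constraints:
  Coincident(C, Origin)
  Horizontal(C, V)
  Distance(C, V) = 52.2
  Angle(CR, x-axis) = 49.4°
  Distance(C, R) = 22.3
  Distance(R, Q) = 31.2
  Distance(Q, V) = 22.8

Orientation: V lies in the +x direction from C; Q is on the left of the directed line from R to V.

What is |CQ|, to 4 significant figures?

50.28

C is at the origin; CV is horizontal with |CV| = 52.2 and V in +x, so V = (52.2, 0). CR runs at 49.4° with |CR| = 22.3, so R = (14.51, 16.93). Q is determined by |RQ| = 31.2 and |QV| = 22.8 together: it lies at the intersection of circle(R, 31.2) and circle(V, 22.8). With |RV| = 41.32, the foot of the radical line on RV is 26.15 from R and the perpendicular offset is √(31.2² − 26.15²) = 17.02. Taking the left-of-RV solution: Q = (45.34, 21.74).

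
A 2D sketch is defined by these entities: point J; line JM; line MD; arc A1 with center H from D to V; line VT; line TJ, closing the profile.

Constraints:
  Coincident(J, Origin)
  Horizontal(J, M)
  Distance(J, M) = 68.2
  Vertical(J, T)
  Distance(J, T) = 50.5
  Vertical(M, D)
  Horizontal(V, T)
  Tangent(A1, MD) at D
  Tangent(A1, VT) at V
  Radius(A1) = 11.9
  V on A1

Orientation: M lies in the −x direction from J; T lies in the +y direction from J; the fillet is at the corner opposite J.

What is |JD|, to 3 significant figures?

78.4

The virtual corner opposite J is at (-68.2, 50.5). A1 meets MD tangentially, so HD is at right angles to MD and tangency of A1 to VT means the radius HV is perpendicular to VT, with radius 11.9, so the center H sits 11.9 in from both sides at H = (-56.3, 38.6). That places the tangent points at D = (-68.2, 38.6) on MD and V = (-56.3, 50.5) on VT. Then |JD| = |D − J| = 78.4.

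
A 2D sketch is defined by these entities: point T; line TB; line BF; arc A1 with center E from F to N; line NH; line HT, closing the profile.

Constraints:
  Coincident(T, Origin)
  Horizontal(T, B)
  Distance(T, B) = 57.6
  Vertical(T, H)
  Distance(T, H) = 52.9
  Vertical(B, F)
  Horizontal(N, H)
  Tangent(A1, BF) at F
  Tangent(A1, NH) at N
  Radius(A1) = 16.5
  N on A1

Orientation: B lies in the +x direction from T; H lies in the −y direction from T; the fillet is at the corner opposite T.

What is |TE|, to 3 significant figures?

54.9

T is at the origin; T and B share the same y with |TB| = 57.6 and B on the +x side, so B = (57.6, 0.00). T and H share the same x with |TH| = 52.9 and H on the −y side, so H = (0.00, -52.9). The virtual corner opposite T is at (57.6, -52.9). Since A1 is tangent to BF there, EF ⟂ BF and the tangent condition forces EN to be normal to NH, with radius 16.5, so the center E sits 16.5 in from both sides at E = (41.1, -36.4). Then |TE| = |E − T| = 54.9.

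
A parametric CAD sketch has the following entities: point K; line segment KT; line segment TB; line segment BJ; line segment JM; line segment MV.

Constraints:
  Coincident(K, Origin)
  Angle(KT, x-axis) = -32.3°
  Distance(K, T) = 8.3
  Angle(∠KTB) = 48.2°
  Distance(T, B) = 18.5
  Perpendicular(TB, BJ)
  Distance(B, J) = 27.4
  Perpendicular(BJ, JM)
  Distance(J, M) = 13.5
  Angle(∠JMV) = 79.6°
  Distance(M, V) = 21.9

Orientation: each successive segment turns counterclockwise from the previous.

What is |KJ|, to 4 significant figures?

24.86

K is at the origin; KT runs at -32.3° with length 8.3, so T = (7.016, -4.435). ∠KTB = 48.2° gives TB at 99.50° from the x-axis; with |TB| = 18.5, B = (3.962, 13.81). The perpendicularity gives BJ at right angles to TB, so BJ runs at -170.5°; with |BJ| = 27.4, J = (-23.06, 9.289). Then |KJ| = |J − K| = 24.86.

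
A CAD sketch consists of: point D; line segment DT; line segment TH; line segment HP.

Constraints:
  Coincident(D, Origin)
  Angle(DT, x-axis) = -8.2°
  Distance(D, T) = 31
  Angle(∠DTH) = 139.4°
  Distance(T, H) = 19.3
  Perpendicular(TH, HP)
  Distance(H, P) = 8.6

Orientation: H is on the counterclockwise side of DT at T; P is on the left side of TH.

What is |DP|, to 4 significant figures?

44.37

D is at the origin; DT runs at -8.2° with length 31.0, so T = 31.0·(cos -8.2°, sin -8.2°) = (30.68, -4.421). ∠DTH = 139.4°, so TH runs at -8.2° + (180° − 139.4°) = 32.40° from the x-axis; with |TH| = 19.3, H = T + 19.3·(cos 32.40°, sin 32.40°) = (46.98, 5.920). TH is perpendicular to HP; with |HP| = 8.6 on the left of TH, P = H + 8.6·(-0.5358, 0.8443) = (42.37, 13.18). Then |DP| = |P − D| = 44.37.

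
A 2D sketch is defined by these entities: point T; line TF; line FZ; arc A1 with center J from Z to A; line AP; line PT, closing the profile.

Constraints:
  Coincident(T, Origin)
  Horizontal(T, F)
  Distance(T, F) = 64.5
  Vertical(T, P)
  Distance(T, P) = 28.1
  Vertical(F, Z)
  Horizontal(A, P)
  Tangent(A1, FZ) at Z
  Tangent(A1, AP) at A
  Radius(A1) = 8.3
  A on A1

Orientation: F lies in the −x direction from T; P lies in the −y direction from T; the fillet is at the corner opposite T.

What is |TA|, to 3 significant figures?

62.8

T is at the origin; TF is horizontal with |TF| = 64.5 and F on the −x side, so F = (-64.5, 0.00). T and P share the same x with |TP| = 28.1 and P on the −y side, so P = (0.00, -28.1). The virtual corner opposite T is at (-64.5, -28.1). Tangency of A1 to FZ means the radius JZ is perpendicular to FZ and tangency of A1 to AP means the radius JA is perpendicular to AP, with radius 8.3, so the center J sits 8.3 in from both sides at J = (-56.2, -19.8). That places the tangent points at Z = (-64.5, -19.8) on FZ and A = (-56.2, -28.1) on AP. Then |TA| = |A − T| = 62.8.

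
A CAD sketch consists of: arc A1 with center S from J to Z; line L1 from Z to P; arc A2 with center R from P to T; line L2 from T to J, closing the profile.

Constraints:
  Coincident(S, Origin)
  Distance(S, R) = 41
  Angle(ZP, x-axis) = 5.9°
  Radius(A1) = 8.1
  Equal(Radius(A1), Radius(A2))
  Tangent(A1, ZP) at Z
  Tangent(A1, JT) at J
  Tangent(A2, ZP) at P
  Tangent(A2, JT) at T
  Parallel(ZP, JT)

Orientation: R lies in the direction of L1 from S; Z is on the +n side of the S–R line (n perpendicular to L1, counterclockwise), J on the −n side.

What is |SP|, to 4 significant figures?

41.79

The slot axis is L1's direction at 5.9°, so u = (cos 5.9°, sin 5.9°) = (0.9947, 0.1028) and n = (−sin 5.9°, cos 5.9°) = (-0.1028, 0.9947). S is at the origin and R lies 41.0 along u from S, so R = 41.0·u = (40.78, 4.214). Tangency of A1 to both parallel lines with radius 8.1 puts Z and J at S ± 8.1·n: Z = (-0.8326, 8.057), J = (0.8326, -8.057). Equal radii place P and T the same way about R: P = R + 8.1·n = (39.95, 12.27), T = R − 8.1·n = (41.62, -3.843). Then |SP| = |P − S| = 41.79.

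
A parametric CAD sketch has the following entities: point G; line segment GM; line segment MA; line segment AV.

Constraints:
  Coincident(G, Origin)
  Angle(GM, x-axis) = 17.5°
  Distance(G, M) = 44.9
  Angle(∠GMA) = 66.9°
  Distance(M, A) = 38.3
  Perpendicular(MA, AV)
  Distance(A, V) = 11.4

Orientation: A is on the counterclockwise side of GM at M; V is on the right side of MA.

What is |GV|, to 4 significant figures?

56.61

G is at the origin; GM runs at 17.5° with length 44.9, so M = 44.9·(cos 17.5°, sin 17.5°) = (42.82, 13.50). ∠GMA = 66.9°, so MA runs at 17.5° + (180° − 66.9°) = 130.6° from the x-axis; with |MA| = 38.3, A = M + 38.3·(cos 130.6°, sin 130.6°) = (17.90, 42.58). The perpendicularity gives AV at right angles to MA; with |AV| = 11.4 on the right of MA, V = A + 11.4·(0.7593, 0.6508) = (26.55, 50.00). Then |GV| = |V − G| = 56.61.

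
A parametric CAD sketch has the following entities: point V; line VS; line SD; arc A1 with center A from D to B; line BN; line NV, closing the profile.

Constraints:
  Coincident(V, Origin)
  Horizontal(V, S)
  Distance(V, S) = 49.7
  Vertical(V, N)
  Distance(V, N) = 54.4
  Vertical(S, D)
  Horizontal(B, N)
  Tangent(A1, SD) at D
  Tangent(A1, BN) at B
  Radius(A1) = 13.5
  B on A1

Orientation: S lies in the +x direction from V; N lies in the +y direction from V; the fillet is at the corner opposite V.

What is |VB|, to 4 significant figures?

65.34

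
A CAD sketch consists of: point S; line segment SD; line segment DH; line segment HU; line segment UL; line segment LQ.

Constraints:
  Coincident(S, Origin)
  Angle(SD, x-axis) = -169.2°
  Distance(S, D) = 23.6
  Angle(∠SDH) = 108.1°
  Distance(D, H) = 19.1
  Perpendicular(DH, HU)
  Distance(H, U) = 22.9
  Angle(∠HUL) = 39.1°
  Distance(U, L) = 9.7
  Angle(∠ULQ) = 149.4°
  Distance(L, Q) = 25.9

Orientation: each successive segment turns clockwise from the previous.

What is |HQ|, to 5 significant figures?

14.277

S is at the origin; SD runs at -169.2° with length 23.6, so D = (-23.182, -4.4222). ∠SDH = 108.1° gives DH at 118.90° from the x-axis; with |DH| = 19.1, H = (-32.413, 12.299). DH ⟂ HU, so HU runs at 28.900°; with |HU| = 22.9, U = (-12.365, 23.366). ∠HUL = 39.1° gives UL at -112.00° from the x-axis; with |UL| = 9.7, L = (-15.998, 14.373). ∠ULQ = 149.4° gives LQ at -142.60° from the x-axis; with |LQ| = 25.9, Q = (-36.574, -1.3584). Then |HQ| = |Q − H| = 14.277.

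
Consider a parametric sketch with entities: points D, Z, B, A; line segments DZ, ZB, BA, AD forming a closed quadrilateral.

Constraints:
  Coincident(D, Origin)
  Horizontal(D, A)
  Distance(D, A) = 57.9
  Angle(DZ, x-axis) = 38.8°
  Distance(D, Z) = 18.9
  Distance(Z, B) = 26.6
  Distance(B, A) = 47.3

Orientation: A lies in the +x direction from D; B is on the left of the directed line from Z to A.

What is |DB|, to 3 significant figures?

44.5

Checks: |ZB| = 26.60 ✓; |BA| = 47.30 ✓.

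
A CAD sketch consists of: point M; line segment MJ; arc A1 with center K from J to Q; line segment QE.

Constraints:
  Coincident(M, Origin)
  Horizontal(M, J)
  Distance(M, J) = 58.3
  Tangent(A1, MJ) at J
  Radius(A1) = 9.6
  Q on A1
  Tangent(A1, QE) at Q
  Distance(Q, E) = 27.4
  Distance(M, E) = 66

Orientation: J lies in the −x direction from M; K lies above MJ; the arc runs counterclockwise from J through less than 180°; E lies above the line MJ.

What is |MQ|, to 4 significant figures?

50.15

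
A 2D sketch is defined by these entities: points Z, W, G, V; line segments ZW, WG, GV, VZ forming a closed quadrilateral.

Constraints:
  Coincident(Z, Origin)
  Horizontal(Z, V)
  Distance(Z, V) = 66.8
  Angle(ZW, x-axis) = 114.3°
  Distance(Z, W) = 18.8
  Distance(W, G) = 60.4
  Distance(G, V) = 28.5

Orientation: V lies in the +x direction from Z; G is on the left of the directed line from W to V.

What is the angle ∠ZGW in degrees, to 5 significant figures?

18.133°

Checks: |WG| = 60.40 ✓; |GV| = 28.50 ✓.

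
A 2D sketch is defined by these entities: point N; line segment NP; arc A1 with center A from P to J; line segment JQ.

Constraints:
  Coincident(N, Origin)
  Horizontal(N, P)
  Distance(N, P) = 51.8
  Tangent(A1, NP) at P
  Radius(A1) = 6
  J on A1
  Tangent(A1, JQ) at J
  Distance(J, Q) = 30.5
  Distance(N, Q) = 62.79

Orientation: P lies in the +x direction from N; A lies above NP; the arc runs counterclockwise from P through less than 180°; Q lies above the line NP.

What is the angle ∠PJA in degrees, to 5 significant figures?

38.406°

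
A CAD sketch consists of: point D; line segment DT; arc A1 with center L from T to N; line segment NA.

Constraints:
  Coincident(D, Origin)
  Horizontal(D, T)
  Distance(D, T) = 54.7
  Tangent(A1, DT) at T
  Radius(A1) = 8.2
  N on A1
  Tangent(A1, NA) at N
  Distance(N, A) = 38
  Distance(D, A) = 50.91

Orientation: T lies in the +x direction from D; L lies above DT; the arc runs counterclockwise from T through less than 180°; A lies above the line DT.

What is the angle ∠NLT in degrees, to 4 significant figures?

138.1°

Checks: ∠(LT, TD) = 90.00° ✓; |LT| = 8.200 ✓; |LN| = 8.200 ✓; ∠(LN, NA) = 90.00° ✓; |NA| = 38.00 ✓; |DA| = 50.91 ✓.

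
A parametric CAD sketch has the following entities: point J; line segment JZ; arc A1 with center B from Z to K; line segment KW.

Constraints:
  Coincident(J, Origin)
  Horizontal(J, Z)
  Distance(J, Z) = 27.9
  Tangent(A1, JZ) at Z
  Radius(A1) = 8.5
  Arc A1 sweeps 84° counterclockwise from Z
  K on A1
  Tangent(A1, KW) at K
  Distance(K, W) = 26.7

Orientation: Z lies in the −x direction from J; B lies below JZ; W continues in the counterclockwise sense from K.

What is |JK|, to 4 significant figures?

37.14

Since A1 is tangent to JZ there, BZ ⟂ JZ, so B = Z + (0, -8.5) = (-27.90, -8.500). On A1, Z sits at bearing 90° from B; an 84° counterclockwise sweep puts K at bearing 174°, so K = B + 8.5·(cos 174°, sin 174°) = (-36.35, -7.612). Then |JK| = |K − J| = 37.14.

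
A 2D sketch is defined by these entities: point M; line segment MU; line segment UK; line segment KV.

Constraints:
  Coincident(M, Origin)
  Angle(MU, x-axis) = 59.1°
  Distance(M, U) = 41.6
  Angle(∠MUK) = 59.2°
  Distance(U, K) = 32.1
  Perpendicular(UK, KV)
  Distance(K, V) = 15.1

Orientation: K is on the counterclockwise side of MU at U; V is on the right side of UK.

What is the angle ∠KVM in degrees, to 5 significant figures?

11.994°

M is at the origin; MU runs at 59.1° with length 41.6, so U = 41.6·(cos 59.1°, sin 59.1°) = (21.363, 35.696). ∠MUK = 59.2°, so UK runs at 59.1° + (180° − 59.2°) = 179.90° from the x-axis; with |UK| = 32.1, K = U + 32.1·(cos 179.90°, sin 179.90°) = (-10.737, 35.752). UK is perpendicular to KV; with |KV| = 15.1 on the right of UK, V = K + 15.1·(0.0017453, 1.0000) = (-10.710, 50.852). Then cos ∠KVM = VK·VM / (|VK||VM|), giving 11.994°.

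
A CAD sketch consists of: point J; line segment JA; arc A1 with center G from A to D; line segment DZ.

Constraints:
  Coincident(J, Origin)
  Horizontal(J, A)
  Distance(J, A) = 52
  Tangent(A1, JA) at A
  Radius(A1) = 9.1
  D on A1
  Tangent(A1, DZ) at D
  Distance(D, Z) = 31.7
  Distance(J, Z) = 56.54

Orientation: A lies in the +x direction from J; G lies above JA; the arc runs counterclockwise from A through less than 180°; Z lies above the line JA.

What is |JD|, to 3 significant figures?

61.0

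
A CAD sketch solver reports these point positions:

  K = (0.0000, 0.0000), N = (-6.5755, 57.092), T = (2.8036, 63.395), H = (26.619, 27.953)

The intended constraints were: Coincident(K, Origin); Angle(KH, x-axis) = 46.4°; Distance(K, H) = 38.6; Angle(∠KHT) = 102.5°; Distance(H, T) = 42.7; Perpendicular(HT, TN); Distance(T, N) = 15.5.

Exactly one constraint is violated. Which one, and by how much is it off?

Distance(T, N) = 15.5 — off by 4.20.

K = (0.00, 0.00) ✓; KH at 46.40° ✓; |KH| = 38.60 ✓; ∠KHT = 102.5° ✓; |HT| = 42.70 ✓; ∠(HT, TN) = 90.00° ✓; |TN| = 11.30 ✗.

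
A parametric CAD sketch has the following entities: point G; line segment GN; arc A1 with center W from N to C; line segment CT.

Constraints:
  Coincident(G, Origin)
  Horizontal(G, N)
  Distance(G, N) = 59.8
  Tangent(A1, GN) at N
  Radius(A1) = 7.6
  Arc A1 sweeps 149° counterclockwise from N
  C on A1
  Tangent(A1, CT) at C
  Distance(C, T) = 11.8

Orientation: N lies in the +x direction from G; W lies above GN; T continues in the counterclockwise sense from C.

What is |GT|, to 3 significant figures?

57.3

G is at the origin; G and N share the same y with |GN| = 59.8 and N on the +x side, so N = (59.8, 0.00). The tangent condition forces WN to be normal to GN, so W = N + (0, 7.6) = (59.8, 7.60). On A1, N sits at bearing -90° from W; a 149° counterclockwise sweep puts C at bearing 59°, so C = W + 7.6·(cos 59°, sin 59°) = (63.7, 14.1). Since A1 is tangent to CT there, WC ⟂ CT, so CT runs along (−sin 59°, cos 59°); with |CT| = 11.8, T = (53.6, 20.2). Then |GT| = |T − G| = 57.3.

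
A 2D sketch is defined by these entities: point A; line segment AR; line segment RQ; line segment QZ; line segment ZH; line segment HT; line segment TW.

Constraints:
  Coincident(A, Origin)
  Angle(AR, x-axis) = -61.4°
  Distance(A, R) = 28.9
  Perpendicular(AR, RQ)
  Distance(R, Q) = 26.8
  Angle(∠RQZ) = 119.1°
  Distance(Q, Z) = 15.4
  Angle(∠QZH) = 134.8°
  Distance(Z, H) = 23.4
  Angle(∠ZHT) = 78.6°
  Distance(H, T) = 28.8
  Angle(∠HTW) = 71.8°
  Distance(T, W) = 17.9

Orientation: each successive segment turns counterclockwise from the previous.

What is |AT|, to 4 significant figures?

6.654

A is at the origin; AR runs at -61.4° with length 28.9, so R = (13.83, -25.37). The perpendicularity gives RQ at right angles to AR, so RQ runs at 28.60°; with |RQ| = 26.8, Q = (37.36, -12.54). ∠RQZ = 119.1° gives QZ at 89.50° from the x-axis; with |QZ| = 15.4, Z = (37.50, 2.855). ∠QZH = 134.8° gives ZH at 134.7° from the x-axis; with |ZH| = 23.4, H = (21.04, 19.49). ∠ZHT = 78.6° gives HT at -123.9° from the x-axis; with |HT| = 28.8, T = (4.976, -4.417). Then |AT| = |T − A| = 6.654.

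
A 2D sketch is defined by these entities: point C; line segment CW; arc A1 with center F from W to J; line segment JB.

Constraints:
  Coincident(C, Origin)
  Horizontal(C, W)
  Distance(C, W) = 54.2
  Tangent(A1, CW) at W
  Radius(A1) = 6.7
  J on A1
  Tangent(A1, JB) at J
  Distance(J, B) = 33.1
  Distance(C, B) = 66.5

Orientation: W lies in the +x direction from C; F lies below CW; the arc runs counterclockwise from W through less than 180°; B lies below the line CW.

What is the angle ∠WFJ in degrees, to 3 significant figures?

99.0°

Checks: |FJ| = 6.700 ✓; ∠(FJ, JB) = 90.00° ✓; |JB| = 33.10 ✓; |CB| = 66.50 ✓.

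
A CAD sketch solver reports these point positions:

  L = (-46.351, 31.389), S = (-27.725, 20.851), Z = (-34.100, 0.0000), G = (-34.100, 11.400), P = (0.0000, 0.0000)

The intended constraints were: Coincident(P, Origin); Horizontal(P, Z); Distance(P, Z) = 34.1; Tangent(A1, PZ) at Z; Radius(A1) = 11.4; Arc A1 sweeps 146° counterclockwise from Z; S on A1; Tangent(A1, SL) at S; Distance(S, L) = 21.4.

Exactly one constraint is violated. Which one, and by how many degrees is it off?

Tangent(A1, SL) at S — off by 4.50°.

P = (0.00, 0.00) ✓; P.y = 0.00, Z.y = 0.00 ✓; |PZ| = 34.10 ✓; ∠(GZ, ZP) = 90.00° ✓; |GZ| = 11.40 ✓; bearing(G→S) − bearing(G→Z) = 146.0° ✓; |GS| = 11.40 ✓; ∠(GS, SL) = 85.50° ✗; |SL| = 21.40 ✓.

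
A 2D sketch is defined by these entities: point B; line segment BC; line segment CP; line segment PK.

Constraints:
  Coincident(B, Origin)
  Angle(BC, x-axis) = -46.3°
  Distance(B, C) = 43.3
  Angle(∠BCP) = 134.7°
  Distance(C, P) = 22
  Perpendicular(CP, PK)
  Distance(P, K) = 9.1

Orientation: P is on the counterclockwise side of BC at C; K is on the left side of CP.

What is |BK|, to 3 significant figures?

56.8

B is at the origin; BC runs at -46.3° with length 43.3, so C = 43.3·(cos -46.3°, sin -46.3°) = (29.9, -31.3). ∠BCP = 134.7°, so CP runs at -46.3° + (180° − 134.7°) = -1.00° from the x-axis; with |CP| = 22.0, P = C + 22.0·(cos -1.00°, sin -1.00°) = (51.9, -31.7). CP ⟂ PK; with |PK| = 9.1 on the left of CP, K = P + 9.1·(0.0175, 1.00) = (52.1, -22.6). Then |BK| = |K − B| = 56.8.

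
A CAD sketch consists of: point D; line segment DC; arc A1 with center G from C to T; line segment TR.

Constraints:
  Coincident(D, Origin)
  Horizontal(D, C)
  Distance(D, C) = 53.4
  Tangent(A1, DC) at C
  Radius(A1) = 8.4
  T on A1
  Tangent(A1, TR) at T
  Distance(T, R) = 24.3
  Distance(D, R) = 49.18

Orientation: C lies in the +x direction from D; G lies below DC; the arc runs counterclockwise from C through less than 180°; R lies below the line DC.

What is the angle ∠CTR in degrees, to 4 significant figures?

142.3°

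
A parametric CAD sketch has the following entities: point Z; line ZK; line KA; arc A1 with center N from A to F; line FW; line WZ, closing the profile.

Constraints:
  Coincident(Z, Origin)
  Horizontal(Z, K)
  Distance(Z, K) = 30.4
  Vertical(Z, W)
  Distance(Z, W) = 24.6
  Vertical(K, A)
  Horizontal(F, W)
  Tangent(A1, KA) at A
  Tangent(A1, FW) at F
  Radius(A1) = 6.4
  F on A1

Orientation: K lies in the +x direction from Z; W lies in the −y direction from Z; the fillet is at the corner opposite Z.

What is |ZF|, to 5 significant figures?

34.368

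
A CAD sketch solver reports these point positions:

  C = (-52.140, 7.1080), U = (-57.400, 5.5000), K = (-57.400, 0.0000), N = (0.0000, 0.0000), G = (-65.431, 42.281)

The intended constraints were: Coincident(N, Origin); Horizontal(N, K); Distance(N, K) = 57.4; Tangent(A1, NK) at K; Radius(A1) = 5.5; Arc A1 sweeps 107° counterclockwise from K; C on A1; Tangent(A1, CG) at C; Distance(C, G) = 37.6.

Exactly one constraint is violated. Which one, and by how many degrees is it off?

Tangent(A1, CG) at C — off by 3.70°.

N = (0.00, 0.00) ✓; N.y = 0.00, K.y = 0.00 ✓; |NK| = 57.40 ✓; ∠(UK, KN) = 90.00° ✓; |UK| = 5.500 ✓; bearing(U→C) − bearing(U→K) = 107.0° ✓; |UC| = 5.500 ✓; ∠(UC, CG) = 86.30° ✗; |CG| = 37.60 ✓.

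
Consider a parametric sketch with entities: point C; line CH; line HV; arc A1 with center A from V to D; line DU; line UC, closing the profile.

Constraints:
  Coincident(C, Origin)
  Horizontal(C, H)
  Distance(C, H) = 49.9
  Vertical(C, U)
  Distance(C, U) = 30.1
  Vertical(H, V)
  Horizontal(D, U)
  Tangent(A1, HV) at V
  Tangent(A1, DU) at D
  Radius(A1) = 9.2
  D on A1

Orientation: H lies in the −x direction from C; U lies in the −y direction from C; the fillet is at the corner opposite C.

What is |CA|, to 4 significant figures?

45.75

C is at the origin; C and H share the same y with |CH| = 49.9 and H on the −x side, so H = (-49.90, 0.000). C and U share the same x with |CU| = 30.1 and U on the −y side, so U = (0.000, -30.10). The virtual corner opposite C is at (-49.90, -30.10). Tangency of A1 to HV means the radius AV is perpendicular to HV and the tangent condition forces AD to be normal to DU, with radius 9.2, so the center A sits 9.2 in from both sides at A = (-40.70, -20.90). Then |CA| = |A − C| = 45.75.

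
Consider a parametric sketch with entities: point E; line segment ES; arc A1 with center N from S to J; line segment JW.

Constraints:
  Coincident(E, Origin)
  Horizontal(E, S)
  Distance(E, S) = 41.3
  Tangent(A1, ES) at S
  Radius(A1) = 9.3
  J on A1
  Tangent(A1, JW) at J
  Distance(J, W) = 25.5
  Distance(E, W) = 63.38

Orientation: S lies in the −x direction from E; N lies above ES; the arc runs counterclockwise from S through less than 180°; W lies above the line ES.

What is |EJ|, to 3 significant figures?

38.6

Checks: |NJ| = 9.300 ✓; ∠(NJ, JW) = 90.00° ✓; |JW| = 25.50 ✓; |EW| = 63.38 ✓.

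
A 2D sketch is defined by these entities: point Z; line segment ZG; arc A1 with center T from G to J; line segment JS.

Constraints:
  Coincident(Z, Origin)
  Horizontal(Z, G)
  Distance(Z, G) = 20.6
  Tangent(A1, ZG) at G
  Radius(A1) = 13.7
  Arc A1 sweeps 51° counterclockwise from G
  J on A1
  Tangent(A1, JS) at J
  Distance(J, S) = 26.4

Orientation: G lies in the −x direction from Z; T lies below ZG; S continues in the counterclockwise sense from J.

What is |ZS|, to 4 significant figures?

54.27

Z is at the origin; Z and G share the same y with |ZG| = 20.6 and G on the −x side, so G = (-20.60, 0.000). Tangency of A1 to ZG means the radius TG is perpendicular to ZG, so T = G + (0, -13.7) = (-20.60, -13.70). On A1, G sits at bearing 90° from T; a 51° counterclockwise sweep puts J at bearing 141°, so J = T + 13.7·(cos 141°, sin 141°) = (-31.25, -5.078). The tangent condition forces TJ to be normal to JS, so JS runs along (−sin 141°, cos 141°); with |JS| = 26.4, S = (-47.86, -25.59). Then |ZS| = |S − Z| = 54.27.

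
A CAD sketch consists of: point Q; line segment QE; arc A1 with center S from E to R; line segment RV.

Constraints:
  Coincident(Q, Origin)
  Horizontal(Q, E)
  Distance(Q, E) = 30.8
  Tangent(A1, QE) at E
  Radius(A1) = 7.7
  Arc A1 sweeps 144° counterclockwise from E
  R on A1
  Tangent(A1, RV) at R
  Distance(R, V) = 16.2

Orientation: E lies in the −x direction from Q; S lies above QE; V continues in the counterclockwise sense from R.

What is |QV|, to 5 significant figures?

45.834

Q is at the origin; Q and E share the same y with |QE| = 30.8 and E on the −x side, so E = (-30.800, 0.0000). Tangency of A1 to QE means the radius SE is perpendicular to QE, so S = E + (0, 7.7) = (-30.800, 7.7000). On A1, E sits at bearing -90° from S; a 144° counterclockwise sweep puts R at bearing 54°, so R = S + 7.7·(cos 54°, sin 54°) = (-26.274, 13.929). A1 meets RV tangentially, so SR is at right angles to RV, so RV runs along (−sin 54°, cos 54°); with |RV| = 16.2, V = (-39.380, 23.452). Then |QV| = |V − Q| = 45.834.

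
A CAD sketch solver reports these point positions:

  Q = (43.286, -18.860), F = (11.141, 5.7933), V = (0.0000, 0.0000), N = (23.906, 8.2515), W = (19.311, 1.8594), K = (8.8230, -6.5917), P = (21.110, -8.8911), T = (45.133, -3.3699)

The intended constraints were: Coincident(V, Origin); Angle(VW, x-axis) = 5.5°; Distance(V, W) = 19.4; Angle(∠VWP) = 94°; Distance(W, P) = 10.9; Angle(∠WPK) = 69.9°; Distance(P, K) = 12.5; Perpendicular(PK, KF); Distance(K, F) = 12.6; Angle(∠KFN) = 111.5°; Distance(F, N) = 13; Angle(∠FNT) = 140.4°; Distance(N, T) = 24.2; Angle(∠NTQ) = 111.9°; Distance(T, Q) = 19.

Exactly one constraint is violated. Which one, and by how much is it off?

Distance(T, Q) = 19 — off by 3.40.

V = (0.00, 0.00) ✓; VW at 5.500° ✓; |VW| = 19.40 ✓; ∠VWP = 94.00° ✓; |WP| = 10.90 ✓; ∠WPK = 69.90° ✓; |PK| = 12.50 ✓; ∠(PK, KF) = 90.00° ✓; |KF| = 12.60 ✓; ∠KFN = 111.5° ✓; |FN| = 13.00 ✓; ∠FNT = 140.4° ✓; |NT| = 24.20 ✓; ∠NTQ = 111.9° ✓; |TQ| = 15.60 ✗.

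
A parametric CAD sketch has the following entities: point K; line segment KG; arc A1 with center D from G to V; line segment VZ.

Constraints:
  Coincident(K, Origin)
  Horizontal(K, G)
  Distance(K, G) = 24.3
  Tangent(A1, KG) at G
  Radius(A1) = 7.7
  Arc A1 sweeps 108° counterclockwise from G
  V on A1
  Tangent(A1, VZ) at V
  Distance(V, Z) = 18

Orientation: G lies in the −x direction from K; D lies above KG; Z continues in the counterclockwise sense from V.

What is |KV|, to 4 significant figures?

19.74

The tangent condition forces DG to be normal to KG, so D = G + (0, 7.7) = (-24.30, 7.700). On A1, G sits at bearing -90° from D; a 108° counterclockwise sweep puts V at bearing 18°, so V = D + 7.7·(cos 18°, sin 18°) = (-16.98, 10.08). Then |KV| = |V − K| = 19.74.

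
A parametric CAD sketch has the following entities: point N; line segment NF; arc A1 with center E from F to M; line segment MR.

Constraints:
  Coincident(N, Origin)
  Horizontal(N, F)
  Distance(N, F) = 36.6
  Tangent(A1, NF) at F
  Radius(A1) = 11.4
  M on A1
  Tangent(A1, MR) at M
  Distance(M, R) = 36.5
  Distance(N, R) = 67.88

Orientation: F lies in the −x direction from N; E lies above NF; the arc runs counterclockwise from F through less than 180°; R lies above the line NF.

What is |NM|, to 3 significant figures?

32.6

Checks: |EF| = 11.40 ✓; |EM| = 11.40 ✓; ∠(EM, MR) = 90.00° ✓; |MR| = 36.50 ✓; |NR| = 67.88 ✓.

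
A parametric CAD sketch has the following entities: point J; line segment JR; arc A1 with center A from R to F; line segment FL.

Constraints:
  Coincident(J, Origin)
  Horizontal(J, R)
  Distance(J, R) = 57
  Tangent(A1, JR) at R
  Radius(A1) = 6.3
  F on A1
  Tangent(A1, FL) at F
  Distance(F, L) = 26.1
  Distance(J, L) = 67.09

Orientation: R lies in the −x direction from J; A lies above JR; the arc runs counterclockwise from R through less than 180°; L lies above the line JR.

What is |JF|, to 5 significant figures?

51.595

Checks: |AF| = 6.300 ✓; ∠(AF, FL) = 90.00° ✓; |FL| = 26.10 ✓; |JL| = 67.09 ✓.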